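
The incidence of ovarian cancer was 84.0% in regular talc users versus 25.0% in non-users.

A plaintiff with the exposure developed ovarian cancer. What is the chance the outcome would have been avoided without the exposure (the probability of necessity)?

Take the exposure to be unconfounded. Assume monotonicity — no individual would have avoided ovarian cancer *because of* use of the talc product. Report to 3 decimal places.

PN ≈ 0.702

p₁ = 0.84, p₀ = 0.25.
Under exogeneity and monotonicity, PN = (p₁ − p₀) / p₁.
PN = (0.84 − 0.25) / 0.84 = 0.59 / 0.84 ≈ 0.7024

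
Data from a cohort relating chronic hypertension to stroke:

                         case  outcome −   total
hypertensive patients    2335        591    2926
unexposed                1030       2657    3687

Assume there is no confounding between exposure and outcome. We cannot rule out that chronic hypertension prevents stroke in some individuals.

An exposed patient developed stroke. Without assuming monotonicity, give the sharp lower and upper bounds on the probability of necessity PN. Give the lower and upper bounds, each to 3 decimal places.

0.650 ≤ PN ≤ 0.903

p₁ = P(outcome | exposed) = 2335/2926 = 0.79802
p₀ = P(outcome | unexposed) = 1030/3687 = 0.27936
Under exogeneity alone the bounds on PN are max{0,(p₁−p₀)/p₁} ≤ PN ≤ min{1,(1−p₀)/p₁}.
  lower = (p₁ − p₀)/p₁ = 0.51866 / 0.79802 ≈ 0.6499
  upper = min{1, (1 − p₀)/p₁} = 0.72064 / 0.79802 ≈ 0.9030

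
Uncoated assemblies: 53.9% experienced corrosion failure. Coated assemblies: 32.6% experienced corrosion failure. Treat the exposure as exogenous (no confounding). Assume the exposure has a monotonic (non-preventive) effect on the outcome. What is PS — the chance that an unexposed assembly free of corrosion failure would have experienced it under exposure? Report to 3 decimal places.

p₁ = 0.539, p₀ = 0.326.
Under exogeneity and monotonicity, PS = (p₁ − p₀) / (1 − p₀).
PS = (0.539 − 0.326) / (1 − 0.326) = 0.213 / 0.674 ≈ 0.3160

PS ≈ 0.316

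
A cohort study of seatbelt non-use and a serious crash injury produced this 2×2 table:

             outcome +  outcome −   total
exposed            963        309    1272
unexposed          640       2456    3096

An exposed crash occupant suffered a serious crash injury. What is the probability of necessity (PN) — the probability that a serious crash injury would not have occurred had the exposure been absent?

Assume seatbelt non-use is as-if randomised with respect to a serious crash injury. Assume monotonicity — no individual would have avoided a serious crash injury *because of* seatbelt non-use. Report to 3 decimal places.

p₁ = P(outcome | exposed) = 963/1272 = 0.75708
p₀ = P(outcome | unexposed) = 640/3096 = 0.20672
Under exogeneity and monotonicity, PN = (p₁ − p₀)/p₁.
PN = (0.75708 − 0.20672) / 0.75708 ≈ 0.7270

PN ≈ 0.727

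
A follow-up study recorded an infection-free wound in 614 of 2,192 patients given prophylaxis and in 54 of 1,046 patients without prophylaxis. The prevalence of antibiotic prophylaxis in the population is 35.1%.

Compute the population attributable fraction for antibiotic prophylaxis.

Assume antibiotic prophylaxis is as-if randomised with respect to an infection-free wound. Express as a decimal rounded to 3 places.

PAF ≈ 0.608

p₁ = P(outcome | exposed) = 614/2192 = 0.28011
p₀ = P(outcome | unexposed) = 54/1046 = 0.051625
Overall risk P(Y=1) = π·p₁ + (1−π)·p₀ = 0.351×0.28011 + 0.649×0.051625 = 0.13182.
Under exogeneity, PAF = [P(Y=1) − p₀] / P(Y=1).
PAF = (0.13182 − 0.051625) / 0.13182 ≈ 0.6084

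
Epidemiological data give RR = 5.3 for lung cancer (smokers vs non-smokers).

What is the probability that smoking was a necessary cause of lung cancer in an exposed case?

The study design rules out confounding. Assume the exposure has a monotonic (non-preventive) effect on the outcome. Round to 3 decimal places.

PN ≈ 0.811

Under exogeneity and monotonicity, PN = (RR − 1) / RR = 1 − 1/RR.
PN = (5.3 − 1) / 5.3 = 4.3 / 5.3 ≈ 0.8113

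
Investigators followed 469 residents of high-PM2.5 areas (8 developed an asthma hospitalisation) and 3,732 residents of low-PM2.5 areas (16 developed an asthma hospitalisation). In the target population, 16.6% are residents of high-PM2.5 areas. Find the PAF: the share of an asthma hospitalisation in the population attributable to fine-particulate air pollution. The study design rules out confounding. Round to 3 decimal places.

p₁ = P(outcome | exposed) = 8/469 = 0.017058
p₀ = P(outcome | unexposed) = 16/3732 = 0.0042872
Overall risk P(Y=1) = π·p₁ + (1−π)·p₀ = 0.166×0.017058 + 0.834×0.0042872 = 0.0064071.
Under exogeneity, PAF = [P(Y=1) − p₀] / P(Y=1).
PAF = (0.0064071 − 0.0042872) / 0.0064071 ≈ 0.3309

PAF ≈ 0.331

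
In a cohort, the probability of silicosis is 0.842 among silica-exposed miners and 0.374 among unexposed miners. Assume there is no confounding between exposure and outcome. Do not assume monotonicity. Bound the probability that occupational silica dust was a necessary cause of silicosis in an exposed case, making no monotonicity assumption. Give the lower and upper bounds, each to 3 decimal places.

0.556 ≤ PN ≤ 0.743

Let p₁ = 0.842, p₀ = 0.374.
Under exogeneity alone the bounds on PN are max{0,(p₁−p₀)/p₁} ≤ PN ≤ min{1,(1−p₀)/p₁}.
  lower = (p₁ − p₀)/p₁ = 0.468 / 0.842 ≈ 0.5558
  upper = min{1, (1 − p₀)/p₁} = 0.626 / 0.842 ≈ 0.7435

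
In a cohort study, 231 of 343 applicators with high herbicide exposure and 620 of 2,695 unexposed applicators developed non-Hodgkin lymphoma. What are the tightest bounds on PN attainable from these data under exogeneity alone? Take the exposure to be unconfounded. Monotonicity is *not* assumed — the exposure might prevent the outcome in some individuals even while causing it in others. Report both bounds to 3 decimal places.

0.658 ≤ PN ≤ 1.000

p₁ = P(outcome | exposed) = 231/343 = 0.67347
p₀ = P(outcome | unexposed) = 620/2695 = 0.23006
Under exogeneity alone the bounds on PN are max{0,(p₁−p₀)/p₁} ≤ PN ≤ min{1,(1−p₀)/p₁}.
  lower = (p₁ − p₀)/p₁ = 0.44341 / 0.67347 ≈ 0.6584
  upper = min{1, (1 − p₀)/p₁} = 0.76994 / 0.67347 ≈ 1.1433 → capped at 1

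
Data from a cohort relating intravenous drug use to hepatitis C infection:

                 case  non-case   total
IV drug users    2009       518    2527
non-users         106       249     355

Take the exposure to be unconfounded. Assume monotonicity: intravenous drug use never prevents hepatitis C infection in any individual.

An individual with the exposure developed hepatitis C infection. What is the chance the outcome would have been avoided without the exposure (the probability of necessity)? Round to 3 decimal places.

PN ≈ 0.624

p₁ = P(outcome | exposed) = 2009/2527 = 0.79501
p₀ = P(outcome | unexposed) = 106/355 = 0.29859
Under exogeneity and monotonicity, PN = (p₁ − p₀) / p₁.
PN = (0.79501 − 0.29859) / 0.79501 = 0.49642 / 0.79501 ≈ 0.6244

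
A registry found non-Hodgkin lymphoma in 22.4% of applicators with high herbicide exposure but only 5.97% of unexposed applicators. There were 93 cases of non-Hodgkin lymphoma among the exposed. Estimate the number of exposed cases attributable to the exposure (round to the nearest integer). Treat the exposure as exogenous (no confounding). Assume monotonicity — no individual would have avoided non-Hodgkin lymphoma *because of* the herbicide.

about 68 cases

p₁ = 0.224, p₀ = 0.0597.
PN = (p₁ − p₀)/p₁ = (0.224 − 0.0597) / 0.224 ≈ 0.73348.
Attributable cases ≈ PN × (exposed cases) = 0.73348 × 93 ≈ 68.21.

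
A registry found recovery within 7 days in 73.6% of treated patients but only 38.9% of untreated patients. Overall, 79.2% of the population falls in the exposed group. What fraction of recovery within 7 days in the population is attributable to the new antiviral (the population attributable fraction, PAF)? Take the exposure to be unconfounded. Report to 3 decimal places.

p₁ = 0.736, p₀ = 0.389.
Overall risk P(Y=1) = π·p₁ + (1−π)·p₀ = 0.792×0.736 + 0.208×0.389 = 0.66382.
Under exogeneity, PAF = [P(Y=1) − p₀] / P(Y=1).
PAF = (0.66382 − 0.389) / 0.66382 ≈ 0.4140

PAF ≈ 0.414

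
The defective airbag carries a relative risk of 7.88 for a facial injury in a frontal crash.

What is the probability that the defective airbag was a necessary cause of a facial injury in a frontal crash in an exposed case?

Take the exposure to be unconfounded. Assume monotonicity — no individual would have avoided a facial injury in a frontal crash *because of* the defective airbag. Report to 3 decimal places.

Under exogeneity and monotonicity, PN = (RR − 1) / RR = 1 − 1/RR.
PN = (7.88 − 1) / 7.88 = 6.88 / 7.88 ≈ 0.8731

PN ≈ 0.873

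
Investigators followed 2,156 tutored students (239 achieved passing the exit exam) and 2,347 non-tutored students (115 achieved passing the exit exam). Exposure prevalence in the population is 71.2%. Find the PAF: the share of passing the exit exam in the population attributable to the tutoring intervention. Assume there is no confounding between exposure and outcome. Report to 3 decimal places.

PAF ≈ 0.473

p₁ = P(outcome | exposed) = 239/2156 = 0.11085
p₀ = P(outcome | unexposed) = 115/2347 = 0.048999
Overall risk P(Y=1) = π·p₁ + (1−π)·p₀ = 0.712×0.11085 + 0.288×0.048999 = 0.093039.
Under exogeneity, PAF = [P(Y=1) − p₀] / P(Y=1).
PAF = (0.093039 − 0.048999) / 0.093039 ≈ 0.4734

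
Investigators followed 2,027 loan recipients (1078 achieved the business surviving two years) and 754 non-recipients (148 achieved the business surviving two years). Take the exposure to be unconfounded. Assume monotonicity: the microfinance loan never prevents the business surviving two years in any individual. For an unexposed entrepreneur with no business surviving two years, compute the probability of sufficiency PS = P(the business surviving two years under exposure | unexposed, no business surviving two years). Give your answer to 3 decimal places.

PS ≈ 0.417

p₁ = P(outcome | exposed) = 1078/2027 = 0.53182
p₀ = P(outcome | unexposed) = 148/754 = 0.19629
Under exogeneity and monotonicity, PS = (p₁ − p₀) / (1 − p₀).
PS = (0.53182 − 0.19629) / (1 − 0.19629) = 0.33553 / 0.80371 ≈ 0.4175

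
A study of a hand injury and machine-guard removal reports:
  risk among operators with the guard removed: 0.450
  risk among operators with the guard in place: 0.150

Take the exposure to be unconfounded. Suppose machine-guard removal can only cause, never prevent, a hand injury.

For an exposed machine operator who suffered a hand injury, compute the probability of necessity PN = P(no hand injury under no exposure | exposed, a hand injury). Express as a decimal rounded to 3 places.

PN ≈ 0.667

Let p₁ = 0.45, p₀ = 0.15.
Under exogeneity and monotonicity, PN = (p₁ − p₀) / p₁.
PN = (0.45 − 0.15) / 0.45 = 0.3 / 0.45 ≈ 0.6667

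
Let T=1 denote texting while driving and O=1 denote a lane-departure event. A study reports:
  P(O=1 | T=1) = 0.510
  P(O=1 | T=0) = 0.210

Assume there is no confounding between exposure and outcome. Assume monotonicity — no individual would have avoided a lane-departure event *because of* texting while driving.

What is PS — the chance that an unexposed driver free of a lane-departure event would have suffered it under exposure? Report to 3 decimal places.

PS ≈ 0.380

Let p₁ = 0.51, p₀ = 0.21.
Under exogeneity and monotonicity, PS = (p₁ − p₀) / (1 − p₀).
PS = (0.51 − 0.21) / (1 − 0.21) = 0.3 / 0.79 ≈ 0.3797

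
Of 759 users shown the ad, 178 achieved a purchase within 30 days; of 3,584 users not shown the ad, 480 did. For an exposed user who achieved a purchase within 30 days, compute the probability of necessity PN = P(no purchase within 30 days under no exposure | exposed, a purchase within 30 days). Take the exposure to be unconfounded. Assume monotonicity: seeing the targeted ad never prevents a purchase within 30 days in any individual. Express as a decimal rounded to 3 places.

p₁ = P(outcome | exposed) = 178/759 = 0.23452
p₀ = P(outcome | unexposed) = 480/3584 = 0.13393
Under exogeneity and monotonicity, PN = (p₁ − p₀) / p₁.
PN = (0.23452 − 0.13393) / 0.23452 = 0.10059 / 0.23452 ≈ 0.4289

PN ≈ 0.429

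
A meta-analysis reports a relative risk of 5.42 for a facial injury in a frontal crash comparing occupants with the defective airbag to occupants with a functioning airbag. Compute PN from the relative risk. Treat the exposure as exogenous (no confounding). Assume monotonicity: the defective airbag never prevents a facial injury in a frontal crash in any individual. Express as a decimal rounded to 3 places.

PN ≈ 0.815

Under exogeneity and monotonicity, PN = (RR − 1) / RR = 1 − 1/RR.
PN = (5.42 − 1) / 5.42 = 4.42 / 5.42 ≈ 0.8155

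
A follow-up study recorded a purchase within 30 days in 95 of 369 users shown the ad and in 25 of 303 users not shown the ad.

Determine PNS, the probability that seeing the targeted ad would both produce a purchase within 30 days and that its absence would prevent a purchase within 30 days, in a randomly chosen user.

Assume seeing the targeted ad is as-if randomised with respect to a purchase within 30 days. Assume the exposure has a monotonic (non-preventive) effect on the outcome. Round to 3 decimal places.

p₁ = P(outcome | exposed) = 95/369 = 0.25745
p₀ = P(outcome | unexposed) = 25/303 = 0.082508
Under exogeneity and monotonicity, PNS = p₁ − p₀.
PNS = 0.25745 − 0.082508 = 0.17494

PNS ≈ 0.175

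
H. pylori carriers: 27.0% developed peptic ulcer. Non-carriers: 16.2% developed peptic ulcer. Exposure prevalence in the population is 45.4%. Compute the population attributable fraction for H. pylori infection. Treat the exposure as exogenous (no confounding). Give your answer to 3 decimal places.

PAF ≈ 0.232

p₁ = 0.27, p₀ = 0.162.
Overall risk P(Y=1) = π·p₁ + (1−π)·p₀ = 0.454×0.27 + 0.546×0.162 = 0.21103.
Under exogeneity, PAF = [P(Y=1) − p₀] / P(Y=1).
PAF = (0.21103 − 0.162) / 0.21103 ≈ 0.2323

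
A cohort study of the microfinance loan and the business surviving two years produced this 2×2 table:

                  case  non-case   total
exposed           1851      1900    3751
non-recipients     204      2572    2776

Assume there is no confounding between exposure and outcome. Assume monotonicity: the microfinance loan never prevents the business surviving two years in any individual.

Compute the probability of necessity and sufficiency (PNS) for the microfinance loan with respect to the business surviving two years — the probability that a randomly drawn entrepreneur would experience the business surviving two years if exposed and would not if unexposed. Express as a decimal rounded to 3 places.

p₁ = P(outcome | exposed) = 1851/3751 = 0.49347
p₀ = P(outcome | unexposed) = 204/2776 = 0.073487
Under exogeneity and monotonicity, PNS = p₁ − p₀.
PNS = 0.49347 − 0.073487 = 0.41998

PNS ≈ 0.420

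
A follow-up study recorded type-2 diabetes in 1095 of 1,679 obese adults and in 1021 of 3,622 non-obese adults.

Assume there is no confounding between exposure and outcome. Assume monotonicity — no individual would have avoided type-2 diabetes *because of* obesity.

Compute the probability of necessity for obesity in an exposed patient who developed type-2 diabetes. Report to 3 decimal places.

PN ≈ 0.568

p₁ = P(outcome | exposed) = 1095/1679 = 0.65217
p₀ = P(outcome | unexposed) = 1021/3622 = 0.28189
Under exogeneity and monotonicity, PN = (p₁ − p₀) / p₁.
PN = (0.65217 − 0.28189) / 0.65217 = 0.37029 / 0.65217 ≈ 0.5678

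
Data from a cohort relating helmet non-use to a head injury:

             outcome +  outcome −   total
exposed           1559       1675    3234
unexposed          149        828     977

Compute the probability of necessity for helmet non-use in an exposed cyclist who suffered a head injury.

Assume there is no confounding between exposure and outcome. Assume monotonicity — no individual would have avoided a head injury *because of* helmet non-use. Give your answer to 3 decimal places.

p₁ = P(outcome | exposed) = 1559/3234 = 0.48207
p₀ = P(outcome | unexposed) = 149/977 = 0.15251
Under exogeneity and monotonicity, PN = (p₁ − p₀) / p₁.
PN = (0.48207 − 0.15251) / 0.48207 = 0.32956 / 0.48207 ≈ 0.6836

PN ≈ 0.684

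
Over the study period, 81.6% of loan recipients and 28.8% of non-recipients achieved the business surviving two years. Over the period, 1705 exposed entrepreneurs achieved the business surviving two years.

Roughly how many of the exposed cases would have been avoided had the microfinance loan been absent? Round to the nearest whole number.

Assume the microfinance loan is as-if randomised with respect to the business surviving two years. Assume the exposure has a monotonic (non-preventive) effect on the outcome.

p₁ = 0.816, p₀ = 0.288.
PN = (p₁ − p₀)/p₁ = (0.816 − 0.288) / 0.816 ≈ 0.64706.
Attributable cases ≈ PN × (exposed cases) = 0.64706 × 1705 ≈ 1103.24.

about 1103 cases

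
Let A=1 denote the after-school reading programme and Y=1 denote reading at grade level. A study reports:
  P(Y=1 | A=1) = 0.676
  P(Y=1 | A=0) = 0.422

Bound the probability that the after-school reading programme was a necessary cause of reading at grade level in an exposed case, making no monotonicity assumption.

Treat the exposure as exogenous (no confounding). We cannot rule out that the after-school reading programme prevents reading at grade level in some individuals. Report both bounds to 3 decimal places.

Let p₁ = 0.676, p₀ = 0.422.
Under exogeneity alone the bounds on PN are max{0,(p₁−p₀)/p₁} ≤ PN ≤ min{1,(1−p₀)/p₁}.
  lower = (p₁ − p₀)/p₁ = 0.254 / 0.676 ≈ 0.3757
  upper = min{1, (1 − p₀)/p₁} = 0.578 / 0.676 ≈ 0.8550

0.376 ≤ PN ≤ 0.855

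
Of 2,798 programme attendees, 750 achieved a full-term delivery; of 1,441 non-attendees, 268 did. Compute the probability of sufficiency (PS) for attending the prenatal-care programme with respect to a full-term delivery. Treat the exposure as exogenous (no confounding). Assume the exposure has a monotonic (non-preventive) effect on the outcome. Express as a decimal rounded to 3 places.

p₁ = P(outcome | exposed) = 750/2798 = 0.26805
p₀ = P(outcome | unexposed) = 268/1441 = 0.18598
Under exogeneity and monotonicity, PS = (p₁ − p₀) / (1 − p₀).
PS = (0.26805 − 0.18598) / (1 − 0.18598) = 0.082067 / 0.81402 ≈ 0.1008

PS ≈ 0.101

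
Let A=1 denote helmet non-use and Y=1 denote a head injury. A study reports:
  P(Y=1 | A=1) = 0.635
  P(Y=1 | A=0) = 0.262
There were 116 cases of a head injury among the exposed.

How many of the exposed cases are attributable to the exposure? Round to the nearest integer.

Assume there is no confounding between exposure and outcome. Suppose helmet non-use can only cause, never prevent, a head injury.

about 68 cases

Let p₁ = 0.635, p₀ = 0.262.
PN = (p₁ − p₀)/p₁ = (0.635 − 0.262) / 0.635 ≈ 0.58740.
Attributable cases ≈ PN × (exposed cases) = 0.58740 × 116 ≈ 68.14.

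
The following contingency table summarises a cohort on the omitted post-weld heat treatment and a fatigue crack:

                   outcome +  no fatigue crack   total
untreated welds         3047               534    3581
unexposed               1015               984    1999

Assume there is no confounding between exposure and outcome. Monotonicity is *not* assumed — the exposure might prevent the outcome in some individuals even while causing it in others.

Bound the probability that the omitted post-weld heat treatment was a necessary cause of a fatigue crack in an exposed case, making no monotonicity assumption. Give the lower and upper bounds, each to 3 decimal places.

p₁ = P(outcome | exposed) = 3047/3581 = 0.85088
p₀ = P(outcome | unexposed) = 1015/1999 = 0.50775
Under exogeneity alone the bounds on PN are max{0,(p₁−p₀)/p₁} ≤ PN ≤ min{1,(1−p₀)/p₁}.
  lower = (p₁ − p₀)/p₁ = 0.34313 / 0.85088 ≈ 0.4033
  upper = min{1, (1 − p₀)/p₁} = 0.49225 / 0.85088 ≈ 0.5785

0.403 ≤ PN ≤ 0.579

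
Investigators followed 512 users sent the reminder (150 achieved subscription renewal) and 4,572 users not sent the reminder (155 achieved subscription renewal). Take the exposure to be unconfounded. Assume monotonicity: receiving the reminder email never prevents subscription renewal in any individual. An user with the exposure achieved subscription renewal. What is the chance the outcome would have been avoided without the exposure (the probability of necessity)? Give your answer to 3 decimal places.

p₁ = P(outcome | exposed) = 150/512 = 0.29297
p₀ = P(outcome | unexposed) = 155/4572 = 0.033902
Under exogeneity and monotonicity, PN = (p₁ − p₀) / p₁.
PN = (0.29297 − 0.033902) / 0.29297 = 0.25907 / 0.29297 ≈ 0.8843

PN ≈ 0.884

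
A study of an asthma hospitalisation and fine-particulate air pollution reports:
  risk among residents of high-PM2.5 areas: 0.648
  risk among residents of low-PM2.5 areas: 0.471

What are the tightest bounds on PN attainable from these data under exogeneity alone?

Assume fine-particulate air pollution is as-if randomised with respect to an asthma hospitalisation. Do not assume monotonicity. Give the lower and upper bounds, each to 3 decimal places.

Let p₁ = 0.648, p₀ = 0.471.
Under exogeneity alone the bounds on PN are max{0,(p₁−p₀)/p₁} ≤ PN ≤ min{1,(1−p₀)/p₁}.
  lower = (p₁ − p₀)/p₁ = 0.177 / 0.648 ≈ 0.2731
  upper = min{1, (1 − p₀)/p₁} = 0.529 / 0.648 ≈ 0.8164

0.273 ≤ PN ≤ 0.816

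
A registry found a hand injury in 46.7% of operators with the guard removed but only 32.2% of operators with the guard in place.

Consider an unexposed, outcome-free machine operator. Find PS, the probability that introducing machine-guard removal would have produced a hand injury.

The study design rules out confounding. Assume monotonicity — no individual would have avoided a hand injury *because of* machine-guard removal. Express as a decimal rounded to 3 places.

p₁ = 0.467, p₀ = 0.322.
Under exogeneity and monotonicity, PS = (p₁ − p₀) / (1 − p₀).
PS = (0.467 − 0.322) / (1 − 0.322) = 0.145 / 0.678 ≈ 0.2139

PS ≈ 0.214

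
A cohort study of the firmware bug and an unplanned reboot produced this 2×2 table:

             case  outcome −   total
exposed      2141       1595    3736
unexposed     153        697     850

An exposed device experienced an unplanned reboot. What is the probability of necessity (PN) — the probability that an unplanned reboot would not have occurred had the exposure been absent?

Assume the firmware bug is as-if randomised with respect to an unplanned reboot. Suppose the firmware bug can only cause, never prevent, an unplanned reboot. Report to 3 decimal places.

p₁ = P(outcome | exposed) = 2141/3736 = 0.57307
p₀ = P(outcome | unexposed) = 153/850 = 0.18
Under exogeneity and monotonicity, PN = (p₁ − p₀) / p₁.
PN = (0.57307 − 0.18) / 0.57307 = 0.39307 / 0.57307 ≈ 0.6859

PN ≈ 0.686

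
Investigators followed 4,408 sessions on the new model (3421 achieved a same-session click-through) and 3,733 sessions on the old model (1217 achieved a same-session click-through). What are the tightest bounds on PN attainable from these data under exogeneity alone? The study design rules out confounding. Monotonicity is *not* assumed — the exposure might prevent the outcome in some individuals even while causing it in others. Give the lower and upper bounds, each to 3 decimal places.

0.580 ≤ PN ≤ 0.868

p₁ = P(outcome | exposed) = 3421/4408 = 0.77609
p₀ = P(outcome | unexposed) = 1217/3733 = 0.32601
Under exogeneity alone the bounds on PN are max{0,(p₁−p₀)/p₁} ≤ PN ≤ min{1,(1−p₀)/p₁}.
  lower = (p₁ − p₀)/p₁ = 0.45008 / 0.77609 ≈ 0.5799
  upper = min{1, (1 − p₀)/p₁} = 0.67399 / 0.77609 ≈ 0.8684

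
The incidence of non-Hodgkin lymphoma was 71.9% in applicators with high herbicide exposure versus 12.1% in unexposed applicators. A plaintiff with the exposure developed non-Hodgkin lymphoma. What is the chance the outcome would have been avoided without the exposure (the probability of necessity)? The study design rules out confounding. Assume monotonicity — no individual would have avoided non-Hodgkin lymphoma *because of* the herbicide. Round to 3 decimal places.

PN ≈ 0.832

p₁ = 0.719, p₀ = 0.121.
Under exogeneity and monotonicity, PN = (p₁ − p₀) / p₁.
PN = (0.719 − 0.121) / 0.719 = 0.598 / 0.719 ≈ 0.8317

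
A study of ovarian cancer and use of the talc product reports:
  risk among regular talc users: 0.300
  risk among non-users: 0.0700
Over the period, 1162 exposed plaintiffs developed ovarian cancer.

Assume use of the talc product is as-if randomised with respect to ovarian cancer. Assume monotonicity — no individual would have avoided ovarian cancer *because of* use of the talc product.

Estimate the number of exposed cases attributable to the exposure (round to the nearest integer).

Let p₁ = 0.3, p₀ = 0.07.
PN = (p₁ − p₀)/p₁ = (0.3 − 0.07) / 0.3 ≈ 0.76667.
Attributable cases ≈ PN × (exposed cases) = 0.76667 × 1162 ≈ 890.87.

about 891 cases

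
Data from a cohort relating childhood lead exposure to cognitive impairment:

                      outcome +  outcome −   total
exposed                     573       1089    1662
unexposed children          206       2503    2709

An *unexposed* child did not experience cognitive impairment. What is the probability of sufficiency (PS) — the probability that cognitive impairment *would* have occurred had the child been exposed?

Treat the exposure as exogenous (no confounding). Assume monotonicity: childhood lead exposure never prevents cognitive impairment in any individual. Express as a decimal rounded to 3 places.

p₁ = P(outcome | exposed) = 573/1662 = 0.34477
p₀ = P(outcome | unexposed) = 206/2709 = 0.076043
Under exogeneity and monotonicity, PS = (p₁ − p₀)/(1 − p₀).
PS = (0.34477 − 0.076043) / 0.92396 ≈ 0.2908

PS ≈ 0.291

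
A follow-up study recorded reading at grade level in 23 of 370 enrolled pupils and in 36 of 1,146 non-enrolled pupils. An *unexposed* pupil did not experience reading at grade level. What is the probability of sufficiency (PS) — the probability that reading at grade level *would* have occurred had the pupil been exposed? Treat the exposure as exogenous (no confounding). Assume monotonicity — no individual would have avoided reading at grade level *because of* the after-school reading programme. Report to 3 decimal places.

PS ≈ 0.032

p₁ = P(outcome | exposed) = 23/370 = 0.062162
p₀ = P(outcome | unexposed) = 36/1146 = 0.031414
Under exogeneity and monotonicity, PS = (p₁ − p₀) / (1 − p₀).
PS = (0.062162 − 0.031414) / (1 − 0.031414) = 0.030749 / 0.96859 ≈ 0.0317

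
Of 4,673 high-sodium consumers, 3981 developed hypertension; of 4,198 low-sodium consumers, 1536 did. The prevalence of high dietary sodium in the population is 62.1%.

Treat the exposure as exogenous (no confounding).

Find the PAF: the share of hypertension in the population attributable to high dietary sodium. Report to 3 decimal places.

PAF ≈ 0.452

p₁ = P(outcome | exposed) = 3981/4673 = 0.85192
p₀ = P(outcome | unexposed) = 1536/4198 = 0.36589
Overall risk P(Y=1) = π·p₁ + (1−π)·p₀ = 0.621×0.85192 + 0.379×0.36589 = 0.66771.
Under exogeneity, PAF = [P(Y=1) − p₀] / P(Y=1).
PAF = (0.66771 − 0.36589) / 0.66771 ≈ 0.4520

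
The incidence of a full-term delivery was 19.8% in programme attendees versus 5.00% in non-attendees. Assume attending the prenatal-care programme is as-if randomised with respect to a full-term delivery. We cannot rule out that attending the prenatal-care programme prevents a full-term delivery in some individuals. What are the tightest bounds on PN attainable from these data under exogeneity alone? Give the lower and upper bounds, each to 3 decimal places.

0.747 ≤ PN ≤ 1.000

p₁ = 0.198, p₀ = 0.05.
Under exogeneity alone the bounds on PN are max{0,(p₁−p₀)/p₁} ≤ PN ≤ min{1,(1−p₀)/p₁}.
  lower = (p₁ − p₀)/p₁ = 0.148 / 0.198 ≈ 0.7475
  upper = min{1, (1 − p₀)/p₁} = 0.95 / 0.198 ≈ 4.7980 → capped at 1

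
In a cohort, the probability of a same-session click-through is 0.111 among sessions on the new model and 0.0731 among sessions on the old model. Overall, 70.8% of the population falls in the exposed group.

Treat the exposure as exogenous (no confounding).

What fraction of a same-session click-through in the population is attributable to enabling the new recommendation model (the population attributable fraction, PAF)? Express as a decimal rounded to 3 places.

PAF ≈ 0.269

Let p₁ = 0.111, p₀ = 0.0731.
Overall risk P(Y=1) = π·p₁ + (1−π)·p₀ = 0.708×0.111 + 0.292×0.0731 = 0.099933.
Under exogeneity, PAF = [P(Y=1) − p₀] / P(Y=1).
PAF = (0.099933 − 0.0731) / 0.099933 ≈ 0.2685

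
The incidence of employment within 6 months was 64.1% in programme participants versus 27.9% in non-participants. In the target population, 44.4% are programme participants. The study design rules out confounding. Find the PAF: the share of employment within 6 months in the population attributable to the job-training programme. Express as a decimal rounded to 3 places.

PAF ≈ 0.366

p₁ = 0.641, p₀ = 0.279.
Overall risk P(Y=1) = π·p₁ + (1−π)·p₀ = 0.444×0.641 + 0.556×0.279 = 0.43973.
Under exogeneity, PAF = [P(Y=1) − p₀] / P(Y=1).
PAF = (0.43973 − 0.279) / 0.43973 ≈ 0.3655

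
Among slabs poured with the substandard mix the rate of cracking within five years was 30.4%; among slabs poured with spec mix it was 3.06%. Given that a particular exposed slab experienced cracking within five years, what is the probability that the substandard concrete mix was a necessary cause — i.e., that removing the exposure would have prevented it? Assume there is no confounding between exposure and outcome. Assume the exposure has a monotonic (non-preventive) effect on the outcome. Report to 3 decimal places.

PN ≈ 0.899

p₁ = 0.304, p₀ = 0.0306.
Under exogeneity and monotonicity, PN = (p₁ − p₀) / p₁.
PN = (0.304 − 0.0306) / 0.304 = 0.2734 / 0.304 ≈ 0.8993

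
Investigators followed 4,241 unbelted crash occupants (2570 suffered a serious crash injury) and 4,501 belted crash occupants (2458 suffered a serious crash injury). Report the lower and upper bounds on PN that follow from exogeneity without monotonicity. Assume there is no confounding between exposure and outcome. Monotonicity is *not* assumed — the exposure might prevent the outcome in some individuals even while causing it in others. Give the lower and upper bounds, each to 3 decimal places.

0.099 ≤ PN ≤ 0.749

p₁ = P(outcome | exposed) = 2570/4241 = 0.60599
p₀ = P(outcome | unexposed) = 2458/4501 = 0.5461
Under exogeneity alone the bounds on PN are max{0,(p₁−p₀)/p₁} ≤ PN ≤ min{1,(1−p₀)/p₁}.
  lower = (p₁ − p₀)/p₁ = 0.059888 / 0.60599 ≈ 0.0988
  upper = min{1, (1 − p₀)/p₁} = 0.4539 / 0.60599 ≈ 0.7490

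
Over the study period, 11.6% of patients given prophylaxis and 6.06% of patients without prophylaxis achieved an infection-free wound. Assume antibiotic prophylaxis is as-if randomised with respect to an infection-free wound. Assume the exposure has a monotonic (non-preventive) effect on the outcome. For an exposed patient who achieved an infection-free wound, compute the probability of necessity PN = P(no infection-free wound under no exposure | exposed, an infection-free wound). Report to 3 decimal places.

p₁ = 0.116, p₀ = 0.0606.
Under exogeneity and monotonicity, PN = (p₁ − p₀) / p₁.
PN = (0.116 − 0.0606) / 0.116 = 0.0554 / 0.116 ≈ 0.4776

PN ≈ 0.478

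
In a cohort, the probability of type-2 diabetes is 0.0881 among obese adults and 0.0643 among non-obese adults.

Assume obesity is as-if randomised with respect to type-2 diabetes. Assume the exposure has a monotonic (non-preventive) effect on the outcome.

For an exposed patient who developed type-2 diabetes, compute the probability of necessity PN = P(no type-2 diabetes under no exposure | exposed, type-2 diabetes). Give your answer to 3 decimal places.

PN ≈ 0.270

Let p₁ = 0.0881, p₀ = 0.0643.
Under exogeneity and monotonicity, PN = (p₁ − p₀) / p₁.
PN = (0.0881 − 0.0643) / 0.0881 = 0.0238 / 0.0881 ≈ 0.2701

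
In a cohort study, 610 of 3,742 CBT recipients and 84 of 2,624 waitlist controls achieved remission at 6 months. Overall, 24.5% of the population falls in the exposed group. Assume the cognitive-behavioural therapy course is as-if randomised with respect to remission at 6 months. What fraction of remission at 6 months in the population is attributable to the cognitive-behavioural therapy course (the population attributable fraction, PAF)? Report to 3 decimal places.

PAF ≈ 0.501

p₁ = P(outcome | exposed) = 610/3742 = 0.16301
p₀ = P(outcome | unexposed) = 84/2624 = 0.032012
Overall risk P(Y=1) = π·p₁ + (1−π)·p₀ = 0.245×0.16301 + 0.755×0.032012 = 0.064108.
Under exogeneity, PAF = [P(Y=1) − p₀] / P(Y=1).
PAF = (0.064108 − 0.032012) / 0.064108 ≈ 0.5007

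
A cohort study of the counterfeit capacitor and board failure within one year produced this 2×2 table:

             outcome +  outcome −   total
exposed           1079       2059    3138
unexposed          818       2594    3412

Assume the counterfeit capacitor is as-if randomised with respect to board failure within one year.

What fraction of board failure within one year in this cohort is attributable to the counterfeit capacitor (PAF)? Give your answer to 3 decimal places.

PAF ≈ 0.172

p₁ = P(outcome | exposed) = 1079/3138 = 0.34385
p₀ = P(outcome | unexposed) = 818/3412 = 0.23974
Exposure prevalence π = 3138/6550 = 0.47908; overall risk P(Y=1) = 0.28962.
Under exogeneity, PAF = [P(Y=1) − p₀]/P(Y=1).
PAF = (0.28962 − 0.23974) / 0.28962 ≈ 0.1722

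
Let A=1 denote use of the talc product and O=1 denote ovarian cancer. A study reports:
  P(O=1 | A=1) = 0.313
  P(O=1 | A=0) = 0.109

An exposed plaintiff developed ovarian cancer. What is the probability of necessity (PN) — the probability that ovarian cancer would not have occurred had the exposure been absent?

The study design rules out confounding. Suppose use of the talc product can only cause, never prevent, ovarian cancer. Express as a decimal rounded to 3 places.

Let p₁ = 0.313, p₀ = 0.109.
Under exogeneity and monotonicity, PN = (p₁ − p₀) / p₁.
PN = (0.313 − 0.109) / 0.313 = 0.204 / 0.313 ≈ 0.6518

PN ≈ 0.652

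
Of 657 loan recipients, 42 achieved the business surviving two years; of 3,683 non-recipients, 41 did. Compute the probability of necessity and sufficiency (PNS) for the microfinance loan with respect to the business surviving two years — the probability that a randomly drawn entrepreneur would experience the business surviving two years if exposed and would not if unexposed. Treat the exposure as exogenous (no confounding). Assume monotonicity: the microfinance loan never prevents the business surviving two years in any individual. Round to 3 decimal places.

p₁ = P(outcome | exposed) = 42/657 = 0.063927
p₀ = P(outcome | unexposed) = 41/3683 = 0.011132
Under exogeneity and monotonicity, PNS = p₁ − p₀.
PNS = 0.063927 − 0.011132 = 0.052795

PNS ≈ 0.053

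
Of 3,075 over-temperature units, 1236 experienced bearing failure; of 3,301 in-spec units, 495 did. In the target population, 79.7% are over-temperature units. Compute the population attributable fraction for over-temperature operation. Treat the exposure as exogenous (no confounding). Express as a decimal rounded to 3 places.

PAF ≈ 0.573

p₁ = P(outcome | exposed) = 1236/3075 = 0.40195
p₀ = P(outcome | unexposed) = 495/3301 = 0.14995
Overall risk P(Y=1) = π·p₁ + (1−π)·p₀ = 0.797×0.40195 + 0.203×0.14995 = 0.3508.
Under exogeneity, PAF = [P(Y=1) − p₀] / P(Y=1).
PAF = (0.3508 − 0.14995) / 0.3508 ≈ 0.5725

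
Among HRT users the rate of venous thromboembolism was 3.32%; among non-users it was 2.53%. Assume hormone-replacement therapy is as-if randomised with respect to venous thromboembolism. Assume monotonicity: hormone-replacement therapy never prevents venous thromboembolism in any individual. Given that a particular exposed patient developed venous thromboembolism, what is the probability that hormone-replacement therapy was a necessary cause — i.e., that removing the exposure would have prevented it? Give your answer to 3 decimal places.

p₁ = 0.0332, p₀ = 0.0253.
Under exogeneity and monotonicity, PN = (p₁ − p₀) / p₁.
PN = (0.0332 − 0.0253) / 0.0332 = 0.0079 / 0.0332 ≈ 0.2380

PN ≈ 0.238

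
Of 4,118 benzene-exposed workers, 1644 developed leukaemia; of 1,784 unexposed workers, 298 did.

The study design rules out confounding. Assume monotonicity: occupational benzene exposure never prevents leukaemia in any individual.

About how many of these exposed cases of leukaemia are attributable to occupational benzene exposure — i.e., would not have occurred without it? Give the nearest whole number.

p₁ = P(outcome | exposed) = 1644/4118 = 0.39922
p₀ = P(outcome | unexposed) = 298/1784 = 0.16704
PN = (p₁ − p₀)/p₁ = (0.39922 − 0.16704) / 0.39922 ≈ 0.58159.
Attributable cases ≈ PN × (exposed cases) = 0.58159 × 1644 ≈ 956.13.

about 956 cases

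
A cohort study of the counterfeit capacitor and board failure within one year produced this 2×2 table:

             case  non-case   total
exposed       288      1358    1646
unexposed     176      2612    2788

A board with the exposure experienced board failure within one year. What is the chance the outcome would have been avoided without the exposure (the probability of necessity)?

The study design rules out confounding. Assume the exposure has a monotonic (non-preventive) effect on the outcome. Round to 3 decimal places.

PN ≈ 0.639

p₁ = P(outcome | exposed) = 288/1646 = 0.17497
p₀ = P(outcome | unexposed) = 176/2788 = 0.063128
Under exogeneity and monotonicity, PN = (p₁ − p₀) / p₁.
PN = (0.17497 − 0.063128) / 0.17497 = 0.11184 / 0.17497 ≈ 0.6392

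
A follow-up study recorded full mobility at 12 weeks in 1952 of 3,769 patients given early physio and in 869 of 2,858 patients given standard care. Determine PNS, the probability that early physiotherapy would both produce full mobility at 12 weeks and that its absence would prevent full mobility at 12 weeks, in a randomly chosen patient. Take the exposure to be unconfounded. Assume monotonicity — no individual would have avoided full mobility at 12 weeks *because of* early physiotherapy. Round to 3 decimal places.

p₁ = P(outcome | exposed) = 1952/3769 = 0.51791
p₀ = P(outcome | unexposed) = 869/2858 = 0.30406
Under exogeneity and monotonicity, PNS = p₁ − p₀.
PNS = 0.51791 − 0.30406 = 0.21385

PNS ≈ 0.214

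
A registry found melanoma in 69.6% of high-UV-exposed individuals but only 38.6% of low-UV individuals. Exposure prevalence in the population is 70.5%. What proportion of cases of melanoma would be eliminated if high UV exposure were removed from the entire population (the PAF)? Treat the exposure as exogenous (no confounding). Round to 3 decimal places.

PAF ≈ 0.362

p₁ = 0.696, p₀ = 0.386.
Overall risk P(Y=1) = π·p₁ + (1−π)·p₀ = 0.705×0.696 + 0.295×0.386 = 0.60455.
Under exogeneity, PAF = [P(Y=1) − p₀] / P(Y=1).
PAF = (0.60455 − 0.386) / 0.60455 ≈ 0.3615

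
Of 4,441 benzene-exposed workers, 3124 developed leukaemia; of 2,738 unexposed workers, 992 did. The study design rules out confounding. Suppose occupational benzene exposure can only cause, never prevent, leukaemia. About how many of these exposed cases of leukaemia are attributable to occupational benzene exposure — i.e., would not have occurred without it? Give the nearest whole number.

about 1515 cases

p₁ = P(outcome | exposed) = 3124/4441 = 0.70345
p₀ = P(outcome | unexposed) = 992/2738 = 0.36231
PN = (p₁ − p₀)/p₁ = (0.70345 − 0.36231) / 0.70345 ≈ 0.48495.
Attributable cases ≈ PN × (exposed cases) = 0.48495 × 3124 ≈ 1514.99.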